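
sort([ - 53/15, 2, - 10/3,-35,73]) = [ - 35, - 53/15, - 10/3, 2, 73]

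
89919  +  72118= 162037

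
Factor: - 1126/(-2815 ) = 2/5= 2^1 * 5^ ( - 1) 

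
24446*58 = 1417868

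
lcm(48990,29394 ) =146970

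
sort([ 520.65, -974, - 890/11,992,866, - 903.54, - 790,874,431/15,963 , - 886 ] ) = [ - 974,-903.54,-886, - 790, - 890/11, 431/15,520.65,  866  ,  874,963, 992]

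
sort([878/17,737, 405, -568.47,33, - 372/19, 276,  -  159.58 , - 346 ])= [ - 568.47, - 346 ,-159.58 , - 372/19,33,  878/17, 276 , 405,737 ] 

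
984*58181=57250104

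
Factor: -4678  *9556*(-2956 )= 132141973408 = 2^5*739^1 * 2339^1*2389^1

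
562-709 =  - 147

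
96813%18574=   3943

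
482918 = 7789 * 62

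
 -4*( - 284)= 1136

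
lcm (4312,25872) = 25872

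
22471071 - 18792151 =3678920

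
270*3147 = 849690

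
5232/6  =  872 = 872.00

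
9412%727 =688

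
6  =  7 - 1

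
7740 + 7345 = 15085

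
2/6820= 1/3410 = 0.00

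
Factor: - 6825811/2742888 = -2^( - 3)*3^(-1 )*23^ (  -  1) *4969^( - 1 ) * 6825811^1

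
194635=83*2345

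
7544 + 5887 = 13431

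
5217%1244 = 241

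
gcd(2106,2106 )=2106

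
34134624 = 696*49044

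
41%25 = 16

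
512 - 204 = 308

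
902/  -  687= - 2  +  472/687 = - 1.31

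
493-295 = 198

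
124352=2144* 58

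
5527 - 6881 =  - 1354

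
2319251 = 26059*89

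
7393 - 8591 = - 1198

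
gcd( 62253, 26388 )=9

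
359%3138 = 359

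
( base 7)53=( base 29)19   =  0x26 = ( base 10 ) 38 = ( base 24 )1E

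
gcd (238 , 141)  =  1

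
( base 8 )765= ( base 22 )10H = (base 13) 2c7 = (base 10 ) 501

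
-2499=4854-7353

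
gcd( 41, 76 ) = 1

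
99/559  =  99/559 = 0.18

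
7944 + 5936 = 13880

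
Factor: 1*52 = 52=2^2*13^1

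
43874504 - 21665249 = 22209255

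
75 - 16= 59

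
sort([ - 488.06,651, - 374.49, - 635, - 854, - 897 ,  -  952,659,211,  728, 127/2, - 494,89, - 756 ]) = [ - 952,-897, - 854,-756,-635, - 494, - 488.06,  -  374.49 , 127/2,89,211, 651, 659,728 ] 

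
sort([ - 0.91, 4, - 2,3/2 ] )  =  [ - 2, - 0.91,  3/2, 4]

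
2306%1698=608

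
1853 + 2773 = 4626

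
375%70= 25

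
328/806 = 164/403 = 0.41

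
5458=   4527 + 931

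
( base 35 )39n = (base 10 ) 4013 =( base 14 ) 1669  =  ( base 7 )14462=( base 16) FAD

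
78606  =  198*397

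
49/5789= 7/827  =  0.01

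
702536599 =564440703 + 138095896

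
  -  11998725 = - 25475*471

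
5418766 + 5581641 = 11000407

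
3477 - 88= 3389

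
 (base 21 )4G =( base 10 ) 100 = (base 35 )2u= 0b1100100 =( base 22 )4c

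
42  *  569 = 23898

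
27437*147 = 4033239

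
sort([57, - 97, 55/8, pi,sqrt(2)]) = [-97, sqrt(2), pi,  55/8,57 ]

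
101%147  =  101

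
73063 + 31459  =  104522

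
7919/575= 13+444/575 = 13.77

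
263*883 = 232229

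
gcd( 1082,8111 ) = 1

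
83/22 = 83/22 =3.77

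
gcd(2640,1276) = 44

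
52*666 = 34632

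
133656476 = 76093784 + 57562692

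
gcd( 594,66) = 66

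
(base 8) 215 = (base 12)b9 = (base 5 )1031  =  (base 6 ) 353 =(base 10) 141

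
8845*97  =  857965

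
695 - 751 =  -56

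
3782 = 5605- 1823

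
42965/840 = 51 + 25/168= 51.15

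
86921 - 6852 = 80069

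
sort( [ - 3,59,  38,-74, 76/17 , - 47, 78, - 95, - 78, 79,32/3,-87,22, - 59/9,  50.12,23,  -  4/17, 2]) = [ - 95, - 87, - 78, - 74, - 47, - 59/9, - 3, - 4/17, 2, 76/17,32/3, 22,  23 , 38, 50.12, 59, 78, 79] 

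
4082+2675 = 6757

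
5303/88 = 60+23/88 = 60.26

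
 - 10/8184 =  - 1 + 4087/4092 =- 0.00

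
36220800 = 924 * 39200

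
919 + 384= 1303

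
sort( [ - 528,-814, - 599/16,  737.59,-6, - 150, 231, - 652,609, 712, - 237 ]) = [ - 814, - 652,- 528, - 237, - 150, - 599/16, - 6, 231,609, 712, 737.59]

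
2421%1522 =899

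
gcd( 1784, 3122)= 446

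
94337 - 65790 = 28547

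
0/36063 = 0 = 0.00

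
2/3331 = 2/3331 =0.00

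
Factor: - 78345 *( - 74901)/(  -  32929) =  - 5868118845/32929 = -3^3 * 5^1*13^ (  -  1)*17^(-1 )*149^( - 1 )*1741^1*24967^1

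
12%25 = 12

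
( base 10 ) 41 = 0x29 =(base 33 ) 18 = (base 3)1112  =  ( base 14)2d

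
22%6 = 4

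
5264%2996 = 2268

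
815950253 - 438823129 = 377127124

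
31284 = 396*79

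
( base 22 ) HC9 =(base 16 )2135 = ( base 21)j5h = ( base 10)8501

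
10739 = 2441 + 8298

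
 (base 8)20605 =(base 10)8581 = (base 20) 1191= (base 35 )706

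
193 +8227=8420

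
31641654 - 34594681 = - 2953027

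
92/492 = 23/123= 0.19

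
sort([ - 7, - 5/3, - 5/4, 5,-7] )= [ - 7, - 7, - 5/3, - 5/4, 5] 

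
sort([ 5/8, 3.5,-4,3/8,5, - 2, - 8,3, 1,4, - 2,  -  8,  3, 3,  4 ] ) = [ - 8, - 8,- 4 , - 2,  -  2 , 3/8,  5/8, 1, 3, 3, 3,3.5, 4,4,  5]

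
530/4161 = 530/4161 = 0.13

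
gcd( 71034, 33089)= 1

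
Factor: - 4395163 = -17^1*258539^1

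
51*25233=1286883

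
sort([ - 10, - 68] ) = [ - 68, - 10] 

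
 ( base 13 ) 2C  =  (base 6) 102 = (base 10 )38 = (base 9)42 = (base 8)46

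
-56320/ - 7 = 8045 + 5/7 = 8045.71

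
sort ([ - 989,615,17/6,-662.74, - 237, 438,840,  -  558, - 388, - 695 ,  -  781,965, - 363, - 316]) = [-989,-781, - 695, - 662.74,-558, - 388, - 363, - 316, - 237,17/6,438 , 615,  840,965 ]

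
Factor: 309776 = 2^4*19^1*1019^1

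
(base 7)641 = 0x143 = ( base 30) AN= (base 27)bq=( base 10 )323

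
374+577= 951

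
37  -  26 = 11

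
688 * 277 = 190576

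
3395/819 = 485/117 =4.15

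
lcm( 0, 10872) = 0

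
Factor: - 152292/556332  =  - 7^2*179^( - 1) = -  49/179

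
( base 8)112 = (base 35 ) 24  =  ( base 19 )3h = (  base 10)74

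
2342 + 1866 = 4208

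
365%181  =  3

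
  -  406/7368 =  - 203/3684 = - 0.06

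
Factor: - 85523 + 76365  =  -9158 = -2^1*19^1*241^1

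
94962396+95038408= 190000804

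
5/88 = 5/88 = 0.06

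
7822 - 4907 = 2915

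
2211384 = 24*92141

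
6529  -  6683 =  - 154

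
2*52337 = 104674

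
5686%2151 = 1384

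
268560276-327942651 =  - 59382375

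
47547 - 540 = 47007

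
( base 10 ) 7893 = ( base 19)12g8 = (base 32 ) 7ml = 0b1111011010101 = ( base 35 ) 6FI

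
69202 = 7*9886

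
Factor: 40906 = 2^1*113^1*  181^1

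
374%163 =48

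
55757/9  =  55757/9 = 6195.22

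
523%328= 195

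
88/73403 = 8/6673 = 0.00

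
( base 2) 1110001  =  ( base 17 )6b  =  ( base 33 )3E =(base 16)71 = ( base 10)113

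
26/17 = 26/17 = 1.53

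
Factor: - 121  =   - 11^2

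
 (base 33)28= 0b1001010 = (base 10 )74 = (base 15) 4e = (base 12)62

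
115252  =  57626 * 2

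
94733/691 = 94733/691 = 137.10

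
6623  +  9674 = 16297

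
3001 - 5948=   - 2947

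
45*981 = 44145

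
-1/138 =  - 1/138 = - 0.01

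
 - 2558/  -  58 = 1279/29 = 44.10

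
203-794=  - 591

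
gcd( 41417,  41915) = 83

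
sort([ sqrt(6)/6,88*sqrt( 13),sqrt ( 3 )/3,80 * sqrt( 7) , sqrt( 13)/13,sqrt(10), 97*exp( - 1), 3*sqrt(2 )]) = [ sqrt (13) /13, sqrt(6)/6, sqrt(3 ) /3,  sqrt(10 ), 3 * sqrt(2 ), 97*exp(  -  1 ), 80*sqrt( 7), 88*sqrt( 13) ] 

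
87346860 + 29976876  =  117323736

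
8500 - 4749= 3751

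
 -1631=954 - 2585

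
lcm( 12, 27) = 108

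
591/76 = 591/76 = 7.78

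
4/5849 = 4/5849 = 0.00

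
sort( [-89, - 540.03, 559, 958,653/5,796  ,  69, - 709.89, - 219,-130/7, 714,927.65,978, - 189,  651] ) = [-709.89, - 540.03,-219, - 189,-89  , - 130/7,69,653/5 , 559, 651,714, 796, 927.65,958, 978] 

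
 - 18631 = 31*( - 601)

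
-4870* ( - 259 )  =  1261330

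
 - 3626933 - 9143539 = -12770472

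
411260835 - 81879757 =329381078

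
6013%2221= 1571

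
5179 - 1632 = 3547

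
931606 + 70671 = 1002277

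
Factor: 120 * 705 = 2^3 * 3^2*5^2*47^1 =84600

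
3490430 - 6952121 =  - 3461691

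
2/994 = 1/497 = 0.00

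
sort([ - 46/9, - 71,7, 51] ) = [ - 71, - 46/9, 7,51 ] 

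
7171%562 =427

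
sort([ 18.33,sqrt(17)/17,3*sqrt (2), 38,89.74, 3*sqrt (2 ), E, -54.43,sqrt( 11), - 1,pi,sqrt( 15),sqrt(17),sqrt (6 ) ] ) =[ - 54.43, - 1,sqrt( 17)/17, sqrt (6),E,pi,sqrt( 11 ),sqrt(15 ) , sqrt(17 ), 3*sqrt( 2),  3*sqrt ( 2 ),18.33, 38,89.74]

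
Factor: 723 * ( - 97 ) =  - 3^1*97^1*241^1 = - 70131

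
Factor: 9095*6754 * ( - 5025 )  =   - 2^1*3^1 * 5^3*11^1*17^1*67^1*107^1*307^1 = - 308673840750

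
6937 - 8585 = - 1648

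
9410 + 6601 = 16011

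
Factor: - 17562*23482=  - 2^2*3^1*59^1*199^1*2927^1= - 412390884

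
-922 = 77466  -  78388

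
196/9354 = 98/4677 = 0.02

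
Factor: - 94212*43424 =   -  4091061888 = - 2^7*3^2*23^1 * 59^1 * 2617^1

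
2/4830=1/2415 = 0.00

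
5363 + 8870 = 14233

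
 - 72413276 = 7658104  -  80071380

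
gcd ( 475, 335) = 5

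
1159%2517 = 1159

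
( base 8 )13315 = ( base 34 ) 51N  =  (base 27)805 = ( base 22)c17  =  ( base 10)5837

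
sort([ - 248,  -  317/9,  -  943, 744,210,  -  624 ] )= [ - 943, - 624 , - 248, - 317/9,210, 744]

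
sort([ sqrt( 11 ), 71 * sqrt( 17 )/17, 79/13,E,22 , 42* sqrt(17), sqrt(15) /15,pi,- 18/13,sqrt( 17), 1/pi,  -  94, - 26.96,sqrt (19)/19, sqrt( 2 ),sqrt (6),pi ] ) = [ - 94, - 26.96, - 18/13, sqrt( 19)/19,sqrt (15)/15,1/pi, sqrt( 2),sqrt ( 6 ),E, pi,pi,sqrt (11) , sqrt(17),79/13,71 * sqrt(17)/17,22,42 * sqrt( 17)]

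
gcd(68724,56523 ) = 249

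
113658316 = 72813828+40844488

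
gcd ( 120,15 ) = 15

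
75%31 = 13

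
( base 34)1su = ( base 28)2KA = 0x85A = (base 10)2138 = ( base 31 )26U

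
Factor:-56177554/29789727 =-2^1 * 3^(-1) *11^ (  -  1 ) *17^2*83^1 *1171^1*902719^(  -  1)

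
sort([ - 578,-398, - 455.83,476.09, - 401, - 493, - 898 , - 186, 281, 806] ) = [ - 898, - 578,  -  493, - 455.83 , - 401, - 398, - 186,281, 476.09, 806 ]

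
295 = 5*59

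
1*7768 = 7768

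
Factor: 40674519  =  3^2*4519391^1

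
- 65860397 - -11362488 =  - 54497909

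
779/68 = 11 + 31/68 = 11.46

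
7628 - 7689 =-61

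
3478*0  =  0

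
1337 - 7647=- 6310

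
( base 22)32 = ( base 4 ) 1010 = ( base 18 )3e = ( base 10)68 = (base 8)104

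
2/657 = 2/657 = 0.00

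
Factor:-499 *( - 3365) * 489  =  3^1 * 5^1*163^1*499^1*673^1 = 821097015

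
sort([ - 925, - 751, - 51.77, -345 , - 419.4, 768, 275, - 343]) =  [ - 925, - 751, - 419.4, - 345 , - 343,-51.77,275,768]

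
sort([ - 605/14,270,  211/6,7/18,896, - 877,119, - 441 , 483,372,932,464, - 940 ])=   [ - 940, - 877,-441, - 605/14,7/18,211/6,119,  270 , 372, 464,483, 896, 932 ]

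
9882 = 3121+6761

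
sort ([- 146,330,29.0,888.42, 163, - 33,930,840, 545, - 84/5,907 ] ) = [-146, - 33, - 84/5,  29.0, 163, 330,545, 840, 888.42,  907,930]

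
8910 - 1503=7407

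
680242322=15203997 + 665038325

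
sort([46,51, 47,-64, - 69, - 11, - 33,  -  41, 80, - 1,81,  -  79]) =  [  -  79,-69, - 64, - 41, - 33 ,  -  11, - 1,46,47, 51 , 80,81]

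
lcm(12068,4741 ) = 132748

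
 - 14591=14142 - 28733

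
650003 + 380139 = 1030142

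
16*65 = 1040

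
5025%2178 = 669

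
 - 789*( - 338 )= 266682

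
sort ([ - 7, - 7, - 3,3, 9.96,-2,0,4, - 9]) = [-9, - 7 , - 7, - 3, - 2,0, 3, 4, 9.96]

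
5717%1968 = 1781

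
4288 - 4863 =-575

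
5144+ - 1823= 3321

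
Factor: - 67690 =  - 2^1*5^1*7^1*967^1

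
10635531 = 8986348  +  1649183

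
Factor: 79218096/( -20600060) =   -  2^2*3^1 * 5^( - 1 )*13^( - 1) * 17^1*79231^(-1)*97081^1 = - 19804524/5150015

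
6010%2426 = 1158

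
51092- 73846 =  - 22754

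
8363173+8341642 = 16704815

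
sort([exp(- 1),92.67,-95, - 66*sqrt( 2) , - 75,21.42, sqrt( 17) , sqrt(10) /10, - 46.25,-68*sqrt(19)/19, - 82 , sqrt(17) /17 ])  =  [-95,-66*sqrt( 2 ), - 82,-75,-46.25, - 68*sqrt( 19)/19, sqrt(17 )/17, sqrt( 10 ) /10,exp( - 1), sqrt( 17),21.42 , 92.67] 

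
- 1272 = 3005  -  4277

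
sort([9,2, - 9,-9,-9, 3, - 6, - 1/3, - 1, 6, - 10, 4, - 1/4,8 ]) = [ - 10,-9, -9, - 9, - 6, - 1, -1/3 , - 1/4, 2 , 3,4, 6,8, 9 ]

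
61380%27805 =5770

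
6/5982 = 1/997 = 0.00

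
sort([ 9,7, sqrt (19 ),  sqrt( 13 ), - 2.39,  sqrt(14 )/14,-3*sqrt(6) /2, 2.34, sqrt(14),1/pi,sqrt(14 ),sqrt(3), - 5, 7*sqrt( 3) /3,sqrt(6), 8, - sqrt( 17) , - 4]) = [ - 5, - sqrt(17), - 4,  -  3*sqrt( 6 ) /2, - 2.39,sqrt(14 ) /14 , 1/pi , sqrt(3 ), 2.34, sqrt ( 6),sqrt( 13), sqrt (14 ), sqrt( 14) , 7* sqrt(3) /3 , sqrt(19),7, 8,9]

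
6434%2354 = 1726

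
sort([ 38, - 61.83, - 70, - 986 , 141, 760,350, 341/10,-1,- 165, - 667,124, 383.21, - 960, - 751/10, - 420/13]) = [ - 986, - 960, - 667, - 165, - 751/10 , - 70, - 61.83,-420/13, - 1,341/10, 38,124,141, 350,383.21,760]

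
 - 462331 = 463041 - 925372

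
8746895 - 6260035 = 2486860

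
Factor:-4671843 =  - 3^1*11^1*67^1*2113^1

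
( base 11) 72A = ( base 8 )1557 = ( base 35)p4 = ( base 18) 2CF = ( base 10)879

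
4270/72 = 2135/36 = 59.31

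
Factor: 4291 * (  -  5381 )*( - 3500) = 80814548500 = 2^2*5^3* 7^2*613^1*5381^1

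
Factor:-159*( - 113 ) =3^1*53^1*113^1  =  17967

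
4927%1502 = 421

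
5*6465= 32325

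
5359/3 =5359/3=1786.33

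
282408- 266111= 16297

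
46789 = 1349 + 45440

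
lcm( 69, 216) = 4968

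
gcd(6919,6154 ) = 17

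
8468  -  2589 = 5879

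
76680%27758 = 21164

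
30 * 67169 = 2015070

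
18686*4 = 74744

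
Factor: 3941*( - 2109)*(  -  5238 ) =43535998422= 2^1*3^4*7^1*19^1*37^1*97^1 * 563^1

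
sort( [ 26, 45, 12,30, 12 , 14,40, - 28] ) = [ - 28, 12,12, 14, 26,30,  40, 45] 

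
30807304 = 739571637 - 708764333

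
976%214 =120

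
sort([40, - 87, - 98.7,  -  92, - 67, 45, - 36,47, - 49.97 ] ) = [- 98.7, - 92, - 87, - 67, - 49.97,-36, 40,45,  47] 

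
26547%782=741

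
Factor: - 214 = -2^1*107^1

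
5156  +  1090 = 6246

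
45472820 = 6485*7012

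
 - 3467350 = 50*( -69347)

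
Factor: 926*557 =2^1*463^1*557^1 =515782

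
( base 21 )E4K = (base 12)3772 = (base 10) 6278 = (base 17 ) 14C5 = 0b1100010000110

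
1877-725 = 1152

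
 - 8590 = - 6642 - 1948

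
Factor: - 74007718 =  - 2^1*541^1*68399^1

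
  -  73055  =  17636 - 90691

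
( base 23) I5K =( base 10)9657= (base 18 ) 1be9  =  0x25B9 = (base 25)fb7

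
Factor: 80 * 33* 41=2^4*3^1 * 5^1 * 11^1*41^1  =  108240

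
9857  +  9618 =19475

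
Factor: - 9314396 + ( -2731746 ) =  - 2^1*6023071^1 = - 12046142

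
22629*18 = 407322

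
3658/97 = 3658/97 = 37.71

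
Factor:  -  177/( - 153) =3^ ( - 1)*17^( - 1 ) * 59^1= 59/51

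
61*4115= 251015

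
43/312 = 43/312 = 0.14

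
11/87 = 11/87  =  0.13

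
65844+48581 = 114425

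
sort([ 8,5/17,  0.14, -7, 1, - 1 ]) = [  -  7 , - 1,  0.14, 5/17,1 , 8 ] 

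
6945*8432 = 58560240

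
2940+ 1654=4594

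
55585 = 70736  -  15151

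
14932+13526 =28458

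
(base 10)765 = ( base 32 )NT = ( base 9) 1040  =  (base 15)360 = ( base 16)2FD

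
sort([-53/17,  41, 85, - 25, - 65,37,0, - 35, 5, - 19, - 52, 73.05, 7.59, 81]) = [ - 65,  -  52, - 35, - 25,-19,-53/17,0 , 5,7.59, 37, 41,73.05,81, 85] 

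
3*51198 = 153594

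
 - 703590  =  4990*( - 141)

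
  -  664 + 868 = 204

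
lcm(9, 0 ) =0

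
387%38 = 7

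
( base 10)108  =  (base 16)6c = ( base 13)84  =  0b1101100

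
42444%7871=3089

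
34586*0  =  0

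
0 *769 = 0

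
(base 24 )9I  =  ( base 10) 234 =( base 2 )11101010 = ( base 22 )ae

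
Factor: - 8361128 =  - 2^3*73^1*103^1*139^1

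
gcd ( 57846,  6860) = 2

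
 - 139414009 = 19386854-158800863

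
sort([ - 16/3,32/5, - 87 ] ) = [ - 87, - 16/3, 32/5]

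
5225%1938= 1349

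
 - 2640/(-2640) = 1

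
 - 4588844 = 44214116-48802960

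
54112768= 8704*6217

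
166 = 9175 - 9009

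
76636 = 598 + 76038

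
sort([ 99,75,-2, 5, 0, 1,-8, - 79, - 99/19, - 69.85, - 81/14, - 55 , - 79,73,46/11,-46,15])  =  [ - 79, - 79, -69.85 , - 55,-46, - 8, - 81/14,-99/19, - 2, 0, 1,46/11,  5, 15, 73 , 75,  99]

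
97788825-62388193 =35400632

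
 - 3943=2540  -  6483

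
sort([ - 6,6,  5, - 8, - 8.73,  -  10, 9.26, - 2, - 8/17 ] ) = [-10, - 8.73, - 8, - 6,-2, - 8/17,5,6,  9.26]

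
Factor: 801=3^2*89^1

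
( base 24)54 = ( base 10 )124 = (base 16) 7c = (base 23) 59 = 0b1111100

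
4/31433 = 4/31433 = 0.00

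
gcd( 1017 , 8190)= 9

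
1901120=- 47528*( - 40 ) 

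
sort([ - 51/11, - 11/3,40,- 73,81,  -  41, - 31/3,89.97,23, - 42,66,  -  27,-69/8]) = [-73,  -  42 , - 41, - 27, - 31/3,  -  69/8, -51/11, - 11/3,23,40,66,81,  89.97]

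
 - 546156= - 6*91026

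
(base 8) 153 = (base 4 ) 1223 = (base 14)79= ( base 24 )4b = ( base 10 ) 107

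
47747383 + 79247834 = 126995217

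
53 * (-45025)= -2386325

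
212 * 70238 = 14890456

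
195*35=6825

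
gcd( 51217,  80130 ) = 1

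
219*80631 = 17658189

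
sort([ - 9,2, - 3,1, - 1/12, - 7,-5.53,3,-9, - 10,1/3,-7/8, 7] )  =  [ - 10 ,-9, -9,- 7,-5.53, - 3, - 7/8, - 1/12,1/3 , 1, 2,3,7 ]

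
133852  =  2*66926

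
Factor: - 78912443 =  - 2909^1*27127^1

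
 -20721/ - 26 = 796 + 25/26=796.96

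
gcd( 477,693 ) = 9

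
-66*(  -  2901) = 191466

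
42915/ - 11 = -42915/11 = - 3901.36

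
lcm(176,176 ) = 176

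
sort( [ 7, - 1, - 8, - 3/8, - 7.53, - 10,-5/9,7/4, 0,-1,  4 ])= [ - 10, - 8, - 7.53,-1, - 1, - 5/9,-3/8 , 0,7/4,  4,7]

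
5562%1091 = 107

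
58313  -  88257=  - 29944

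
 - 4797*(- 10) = 47970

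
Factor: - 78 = - 2^1*3^1*13^1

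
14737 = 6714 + 8023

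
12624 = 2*6312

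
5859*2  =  11718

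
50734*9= 456606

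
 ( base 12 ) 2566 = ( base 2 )1000010011110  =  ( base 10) 4254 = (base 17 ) EC4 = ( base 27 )5mf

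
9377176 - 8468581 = 908595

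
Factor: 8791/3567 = 3^(-1) *29^( - 1)*41^( - 1 ) *59^1*149^1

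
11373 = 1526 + 9847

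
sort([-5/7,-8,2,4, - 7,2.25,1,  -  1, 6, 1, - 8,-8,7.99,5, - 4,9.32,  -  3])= [ - 8,  -  8,-8 , -7,-4, - 3,-1, - 5/7, 1,1,2,2.25,  4,5,6,7.99,9.32 ] 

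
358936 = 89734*4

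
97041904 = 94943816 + 2098088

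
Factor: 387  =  3^2*43^1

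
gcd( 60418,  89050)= 2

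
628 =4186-3558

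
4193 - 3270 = 923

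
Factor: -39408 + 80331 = 3^2*4547^1=40923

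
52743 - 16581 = 36162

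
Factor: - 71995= - 5^1 * 7^1* 11^2*  17^1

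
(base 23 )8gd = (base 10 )4613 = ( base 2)1001000000101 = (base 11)3514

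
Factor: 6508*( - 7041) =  - 2^2*3^1* 1627^1*2347^1 = - 45822828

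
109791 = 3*36597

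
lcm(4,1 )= 4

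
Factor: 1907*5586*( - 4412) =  - 46998838824 = - 2^3*3^1*7^2*19^1*1103^1*1907^1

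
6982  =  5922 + 1060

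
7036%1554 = 820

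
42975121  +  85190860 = 128165981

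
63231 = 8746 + 54485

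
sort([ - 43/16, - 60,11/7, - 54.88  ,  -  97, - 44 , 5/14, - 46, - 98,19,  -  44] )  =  [ - 98, - 97, - 60, - 54.88, - 46, - 44, - 44, - 43/16,5/14,11/7, 19 ] 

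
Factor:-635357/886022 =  - 2^( - 1)*347^1*1831^1 * 443011^( - 1 )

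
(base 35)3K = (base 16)7d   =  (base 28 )4D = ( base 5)1000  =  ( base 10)125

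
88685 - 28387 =60298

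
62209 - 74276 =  - 12067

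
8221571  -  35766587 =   -  27545016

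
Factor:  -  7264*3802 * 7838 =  - 216467752064 = - 2^7*227^1*1901^1*3919^1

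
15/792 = 5/264 = 0.02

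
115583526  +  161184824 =276768350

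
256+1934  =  2190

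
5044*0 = 0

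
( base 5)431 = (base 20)5G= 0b1110100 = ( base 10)116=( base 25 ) 4G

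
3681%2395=1286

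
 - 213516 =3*( - 71172)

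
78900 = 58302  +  20598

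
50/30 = 5/3 = 1.67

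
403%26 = 13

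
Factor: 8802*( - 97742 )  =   - 2^2*3^3 * 163^1*48871^1 = - 860325084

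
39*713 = 27807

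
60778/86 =30389/43 =706.72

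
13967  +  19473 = 33440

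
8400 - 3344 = 5056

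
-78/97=  -  78/97 = - 0.80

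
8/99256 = 1/12407 = 0.00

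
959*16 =15344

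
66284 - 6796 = 59488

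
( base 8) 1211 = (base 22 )17b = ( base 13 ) 3ac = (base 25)10o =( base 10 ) 649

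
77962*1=77962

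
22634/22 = 1028 + 9/11= 1028.82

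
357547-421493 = -63946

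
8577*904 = 7753608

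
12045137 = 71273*169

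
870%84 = 30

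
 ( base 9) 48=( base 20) 24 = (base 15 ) 2e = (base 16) 2c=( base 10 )44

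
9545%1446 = 869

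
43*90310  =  3883330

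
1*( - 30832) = - 30832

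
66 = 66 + 0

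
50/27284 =25/13642 = 0.00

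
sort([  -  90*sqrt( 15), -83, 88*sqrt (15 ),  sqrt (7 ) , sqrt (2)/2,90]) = [ - 90*sqrt( 15), - 83, sqrt(2 ) /2,sqrt(7 ), 90, 88*sqrt(15 )]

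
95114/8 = 47557/4 = 11889.25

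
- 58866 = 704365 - 763231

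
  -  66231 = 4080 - 70311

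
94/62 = 1 + 16/31= 1.52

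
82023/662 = 82023/662 = 123.90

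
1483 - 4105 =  - 2622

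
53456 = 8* 6682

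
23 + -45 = - 22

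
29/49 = 29/49=0.59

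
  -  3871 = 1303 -5174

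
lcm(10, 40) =40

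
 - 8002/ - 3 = 2667 + 1/3  =  2667.33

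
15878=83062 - 67184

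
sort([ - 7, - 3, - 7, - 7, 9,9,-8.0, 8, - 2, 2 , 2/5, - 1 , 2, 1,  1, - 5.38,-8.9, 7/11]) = [-8.9, - 8.0, - 7, - 7, - 7, - 5.38, - 3, - 2, - 1,2/5, 7/11, 1, 1,2, 2,8,  9, 9]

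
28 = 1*28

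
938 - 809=129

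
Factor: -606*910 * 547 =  - 2^2*3^1*5^1*7^1*13^1 * 101^1*547^1 = -  301648620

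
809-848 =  - 39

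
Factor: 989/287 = 7^( - 1 )*23^1 *41^ (-1)*43^1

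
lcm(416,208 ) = 416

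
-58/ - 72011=58/72011 = 0.00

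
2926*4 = 11704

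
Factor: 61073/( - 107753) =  - 157/277 = - 157^1 * 277^ ( -1)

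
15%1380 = 15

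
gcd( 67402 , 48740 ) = 2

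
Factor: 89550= 2^1*3^2*5^2 * 199^1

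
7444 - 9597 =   -  2153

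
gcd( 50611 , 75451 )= 1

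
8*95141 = 761128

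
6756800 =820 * 8240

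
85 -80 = 5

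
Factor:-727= - 727^1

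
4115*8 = 32920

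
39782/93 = 427 + 71/93= 427.76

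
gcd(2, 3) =1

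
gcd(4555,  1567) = 1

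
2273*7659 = 17408907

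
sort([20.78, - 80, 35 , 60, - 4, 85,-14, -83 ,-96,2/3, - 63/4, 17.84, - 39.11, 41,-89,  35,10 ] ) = [- 96, - 89, - 83, - 80,-39.11,-63/4,-14 ,-4 , 2/3,10,  17.84,20.78,35, 35,41, 60, 85]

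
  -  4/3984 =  - 1/996 = - 0.00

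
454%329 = 125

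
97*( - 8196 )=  - 795012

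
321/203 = 321/203 = 1.58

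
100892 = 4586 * 22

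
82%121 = 82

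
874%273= 55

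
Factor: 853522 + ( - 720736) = 132786 = 2^1 * 3^3*2459^1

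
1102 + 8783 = 9885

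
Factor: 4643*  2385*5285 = 58523738175 = 3^2 * 5^2*7^1 *53^1* 151^1*4643^1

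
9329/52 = 9329/52 = 179.40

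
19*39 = 741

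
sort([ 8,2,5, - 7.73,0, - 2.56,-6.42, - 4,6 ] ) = [  -  7.73, - 6.42, - 4, - 2.56, 0,2, 5,6, 8]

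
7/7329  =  1/1047 =0.00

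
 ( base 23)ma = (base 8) 1004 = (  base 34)f6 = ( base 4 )20010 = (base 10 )516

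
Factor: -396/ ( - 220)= 9/5 = 3^2*5^ ( - 1)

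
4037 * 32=129184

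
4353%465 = 168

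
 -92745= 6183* ( - 15)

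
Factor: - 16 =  - 2^4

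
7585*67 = 508195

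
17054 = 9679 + 7375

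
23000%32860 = 23000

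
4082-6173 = -2091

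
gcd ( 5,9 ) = 1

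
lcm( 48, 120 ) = 240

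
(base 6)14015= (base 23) 429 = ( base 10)2171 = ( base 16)87b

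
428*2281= 976268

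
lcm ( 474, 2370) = 2370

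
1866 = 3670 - 1804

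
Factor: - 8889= -3^1*2963^1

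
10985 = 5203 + 5782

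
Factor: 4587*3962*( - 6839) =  - 2^1*3^1*7^2*11^1*139^1*283^1*977^1 = -  124289893266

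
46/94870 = 23/47435 = 0.00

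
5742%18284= 5742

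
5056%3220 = 1836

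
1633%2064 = 1633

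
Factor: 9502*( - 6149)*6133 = -2^1*11^1*13^1 * 43^1*4751^1 * 6133^1 = -  358337685134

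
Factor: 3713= 47^1 * 79^1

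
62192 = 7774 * 8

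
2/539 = 2/539=0.00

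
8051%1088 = 435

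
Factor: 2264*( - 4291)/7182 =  - 693916/513 = - 2^2 * 3^ (-3 ) * 19^( - 1)*283^1*613^1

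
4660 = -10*( - 466)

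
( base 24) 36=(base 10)78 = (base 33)2c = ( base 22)3c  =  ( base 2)1001110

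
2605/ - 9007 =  - 1+6402/9007= - 0.29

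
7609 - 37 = 7572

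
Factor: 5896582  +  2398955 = 3^1*29^1*97^1 * 983^1 = 8295537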